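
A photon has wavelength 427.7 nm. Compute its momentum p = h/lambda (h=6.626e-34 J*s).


p = h / lambda
= 6.626e-34 / (427.7e-9)
= 6.626e-34 / 4.2770e-07
= 1.5492e-27 kg*m/s

1.5492e-27


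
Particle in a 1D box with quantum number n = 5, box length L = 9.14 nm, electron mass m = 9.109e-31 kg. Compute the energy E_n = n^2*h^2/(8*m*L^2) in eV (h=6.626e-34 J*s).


E = n^2 * h^2 / (8 * m * L^2)
= 5^2 * (6.626e-34)^2 / (8 * 9.109e-31 * (9.14e-9)^2)
= 25 * 4.3904e-67 / (8 * 9.109e-31 * 8.3540e-17)
= 1.8030e-20 J
= 0.1125 eV

0.1125


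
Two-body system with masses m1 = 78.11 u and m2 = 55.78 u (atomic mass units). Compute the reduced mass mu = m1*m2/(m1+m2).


mu = m1 * m2 / (m1 + m2)
= 78.11 * 55.78 / (78.11 + 55.78)
= 4356.9758 / 133.89
= 32.5415 u

32.5415


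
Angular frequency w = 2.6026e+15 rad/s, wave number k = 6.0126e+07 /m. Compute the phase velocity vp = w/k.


vp = w / k
= 2.6026e+15 / 6.0126e+07
= 4.3286e+07 m/s

4.3286e+07


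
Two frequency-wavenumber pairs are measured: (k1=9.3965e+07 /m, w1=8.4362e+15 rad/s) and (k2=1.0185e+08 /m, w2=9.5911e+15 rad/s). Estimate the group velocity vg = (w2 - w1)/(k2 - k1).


vg = (w2 - w1) / (k2 - k1)
= (9.5911e+15 - 8.4362e+15) / (1.0185e+08 - 9.3965e+07)
= 1.1549e+15 / 7.8850e+06
= 1.4647e+08 m/s

1.4647e+08


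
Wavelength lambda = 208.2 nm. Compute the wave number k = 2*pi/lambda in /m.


k = 2 * pi / lambda
= 6.2832 / (208.2e-9)
= 6.2832 / 2.0820e-07
= 3.0179e+07 /m

3.0179e+07


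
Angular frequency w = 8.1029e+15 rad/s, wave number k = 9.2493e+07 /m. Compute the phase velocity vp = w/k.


vp = w / k
= 8.1029e+15 / 9.2493e+07
= 8.7606e+07 m/s

8.7606e+07


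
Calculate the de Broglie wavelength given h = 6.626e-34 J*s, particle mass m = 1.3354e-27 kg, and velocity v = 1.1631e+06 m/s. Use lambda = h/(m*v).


lambda = h / (m * v)
= 6.626e-34 / (1.3354e-27 * 1.1631e+06)
= 6.626e-34 / 1.5532e-21
= 4.2660e-13 m

4.2660e-13


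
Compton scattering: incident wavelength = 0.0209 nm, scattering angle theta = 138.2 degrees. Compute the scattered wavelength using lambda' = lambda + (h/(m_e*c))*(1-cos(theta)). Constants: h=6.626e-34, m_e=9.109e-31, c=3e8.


Compton wavelength: h/(m_e*c) = 2.4247e-12 m
d_lambda = 2.4247e-12 * (1 - cos(138.2 deg))
= 2.4247e-12 * 1.745476
= 4.2323e-12 m = 0.004232 nm
lambda' = 0.0209 + 0.004232
= 0.025132 nm

0.025132


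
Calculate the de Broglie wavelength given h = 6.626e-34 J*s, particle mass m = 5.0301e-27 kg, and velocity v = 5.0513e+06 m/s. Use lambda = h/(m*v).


lambda = h / (m * v)
= 6.626e-34 / (5.0301e-27 * 5.0513e+06)
= 6.626e-34 / 2.5409e-20
= 2.6078e-14 m

2.6078e-14


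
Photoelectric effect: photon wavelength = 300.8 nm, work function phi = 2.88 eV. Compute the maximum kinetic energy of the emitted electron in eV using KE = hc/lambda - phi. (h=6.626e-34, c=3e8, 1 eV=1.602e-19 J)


E_photon = hc / lambda
= (6.626e-34)(3e8) / (300.8e-9)
= 6.6084e-19 J
= 4.1251 eV
KE = E_photon - phi
= 4.1251 - 2.88
= 1.2451 eV

1.2451


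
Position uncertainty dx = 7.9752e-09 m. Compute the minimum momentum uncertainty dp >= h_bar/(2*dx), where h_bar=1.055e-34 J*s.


dp = h_bar / (2 * dx)
= 1.055e-34 / (2 * 7.9752e-09)
= 1.055e-34 / 1.5950e-08
= 6.6143e-27 kg*m/s

6.6143e-27


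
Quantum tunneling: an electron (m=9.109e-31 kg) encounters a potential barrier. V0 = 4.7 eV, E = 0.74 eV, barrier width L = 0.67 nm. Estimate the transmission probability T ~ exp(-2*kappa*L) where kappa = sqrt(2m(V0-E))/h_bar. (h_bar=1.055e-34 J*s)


V0 - E = 3.96 eV = 6.3439e-19 J
kappa = sqrt(2 * m * (V0-E)) / h_bar
= sqrt(2 * 9.109e-31 * 6.3439e-19) / 1.055e-34
= 1.0190e+10 /m
2*kappa*L = 2 * 1.0190e+10 * 0.67e-9
= 13.6547
T = exp(-13.6547) = 1.174486e-06

1.174486e-06


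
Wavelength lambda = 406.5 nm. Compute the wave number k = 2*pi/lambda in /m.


k = 2 * pi / lambda
= 6.2832 / (406.5e-9)
= 6.2832 / 4.0650e-07
= 1.5457e+07 /m

1.5457e+07


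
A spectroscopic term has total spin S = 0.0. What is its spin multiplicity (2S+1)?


Spin multiplicity = 2S + 1
= 2 * 0.0 + 1
= 0.0 + 1
= 1

1


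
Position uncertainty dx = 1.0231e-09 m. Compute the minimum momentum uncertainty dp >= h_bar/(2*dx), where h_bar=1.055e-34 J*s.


dp = h_bar / (2 * dx)
= 1.055e-34 / (2 * 1.0231e-09)
= 1.055e-34 / 2.0462e-09
= 5.1559e-26 kg*m/s

5.1559e-26


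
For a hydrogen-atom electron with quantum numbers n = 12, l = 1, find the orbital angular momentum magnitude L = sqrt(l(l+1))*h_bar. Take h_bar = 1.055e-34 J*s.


L = sqrt(l*(l+1)) * h_bar
= sqrt(1 * 2) * 1.055e-34
= sqrt(2) * 1.055e-34
= 1.4142 * 1.055e-34
= 1.4920e-34 J*s

1.4920e-34


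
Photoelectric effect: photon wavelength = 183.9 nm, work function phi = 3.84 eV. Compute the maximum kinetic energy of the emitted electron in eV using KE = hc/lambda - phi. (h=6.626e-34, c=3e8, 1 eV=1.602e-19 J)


E_photon = hc / lambda
= (6.626e-34)(3e8) / (183.9e-9)
= 1.0809e-18 J
= 6.7473 eV
KE = E_photon - phi
= 6.7473 - 3.84
= 2.9073 eV

2.9073


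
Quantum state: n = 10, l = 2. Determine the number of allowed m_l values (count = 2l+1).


m_l ranges from -l to +l in integer steps
So m_l goes from -2 to +2
Count = 2l + 1 = 2*2 + 1
= 5

5


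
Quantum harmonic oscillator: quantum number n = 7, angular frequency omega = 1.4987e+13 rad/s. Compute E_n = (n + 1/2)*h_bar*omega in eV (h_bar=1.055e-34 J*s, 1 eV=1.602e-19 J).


E = (n + 1/2) * h_bar * omega
= (7 + 0.5) * 1.055e-34 * 1.4987e+13
= 7.5 * 1.5811e-21
= 1.1858e-20 J
= 0.074 eV

0.074


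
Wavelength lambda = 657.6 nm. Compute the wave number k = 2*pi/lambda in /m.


k = 2 * pi / lambda
= 6.2832 / (657.6e-9)
= 6.2832 / 6.5760e-07
= 9.5547e+06 /m

9.5547e+06


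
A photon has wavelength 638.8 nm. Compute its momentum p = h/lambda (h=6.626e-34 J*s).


p = h / lambda
= 6.626e-34 / (638.8e-9)
= 6.626e-34 / 6.3880e-07
= 1.0373e-27 kg*m/s

1.0373e-27


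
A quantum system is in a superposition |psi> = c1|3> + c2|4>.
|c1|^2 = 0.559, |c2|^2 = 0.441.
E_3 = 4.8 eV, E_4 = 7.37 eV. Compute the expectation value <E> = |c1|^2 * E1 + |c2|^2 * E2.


<E> = |c1|^2 * E1 + |c2|^2 * E2
= 0.559 * 4.8 + 0.441 * 7.37
= 2.6832 + 3.2502
= 5.9334 eV

5.9334


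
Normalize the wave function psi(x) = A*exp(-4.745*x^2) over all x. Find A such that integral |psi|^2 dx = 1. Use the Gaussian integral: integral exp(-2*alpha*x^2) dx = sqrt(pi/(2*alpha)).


integral |psi|^2 dx = A^2 * sqrt(pi/(2*alpha)) = 1
A^2 = sqrt(2*alpha/pi)
= sqrt(2 * 4.745 / pi)
= 1.738034
A = sqrt(1.738034)
= 1.3183

1.3183


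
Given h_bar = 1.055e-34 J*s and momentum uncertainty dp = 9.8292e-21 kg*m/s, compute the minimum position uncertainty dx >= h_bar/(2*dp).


dx = h_bar / (2 * dp)
= 1.055e-34 / (2 * 9.8292e-21)
= 1.055e-34 / 1.9658e-20
= 5.3667e-15 m

5.3667e-15


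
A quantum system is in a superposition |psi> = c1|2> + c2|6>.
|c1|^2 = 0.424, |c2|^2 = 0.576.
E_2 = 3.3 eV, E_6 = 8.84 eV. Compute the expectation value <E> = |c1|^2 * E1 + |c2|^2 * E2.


<E> = |c1|^2 * E1 + |c2|^2 * E2
= 0.424 * 3.3 + 0.576 * 8.84
= 1.3992 + 5.0918
= 6.491 eV

6.491


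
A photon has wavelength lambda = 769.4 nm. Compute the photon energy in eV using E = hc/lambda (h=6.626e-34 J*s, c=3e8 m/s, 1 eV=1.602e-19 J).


E = hc / lambda
= (6.626e-34)(3e8) / (769.4e-9)
= 1.9878e-25 / 7.6940e-07
= 2.5836e-19 J
Converting to eV: 2.5836e-19 / 1.602e-19
= 1.6127 eV

1.6127


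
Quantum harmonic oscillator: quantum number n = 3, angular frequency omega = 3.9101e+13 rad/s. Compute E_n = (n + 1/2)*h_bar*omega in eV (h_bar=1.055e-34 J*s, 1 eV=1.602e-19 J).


E = (n + 1/2) * h_bar * omega
= (3 + 0.5) * 1.055e-34 * 3.9101e+13
= 3.5 * 4.1252e-21
= 1.4438e-20 J
= 0.0901 eV

0.0901


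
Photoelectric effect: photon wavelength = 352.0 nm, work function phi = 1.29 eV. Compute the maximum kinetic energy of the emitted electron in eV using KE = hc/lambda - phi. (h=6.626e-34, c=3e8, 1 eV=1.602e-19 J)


E_photon = hc / lambda
= (6.626e-34)(3e8) / (352.0e-9)
= 5.6472e-19 J
= 3.5251 eV
KE = E_photon - phi
= 3.5251 - 1.29
= 2.2351 eV

2.2351


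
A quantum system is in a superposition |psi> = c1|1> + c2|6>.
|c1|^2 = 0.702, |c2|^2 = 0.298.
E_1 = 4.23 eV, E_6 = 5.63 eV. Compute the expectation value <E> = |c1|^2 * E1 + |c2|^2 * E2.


<E> = |c1|^2 * E1 + |c2|^2 * E2
= 0.702 * 4.23 + 0.298 * 5.63
= 2.9695 + 1.6777
= 4.6472 eV

4.6472


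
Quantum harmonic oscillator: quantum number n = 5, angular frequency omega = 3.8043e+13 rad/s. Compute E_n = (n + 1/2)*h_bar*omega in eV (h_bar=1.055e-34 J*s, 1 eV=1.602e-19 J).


E = (n + 1/2) * h_bar * omega
= (5 + 0.5) * 1.055e-34 * 3.8043e+13
= 5.5 * 4.0135e-21
= 2.2074e-20 J
= 0.1378 eV

0.1378


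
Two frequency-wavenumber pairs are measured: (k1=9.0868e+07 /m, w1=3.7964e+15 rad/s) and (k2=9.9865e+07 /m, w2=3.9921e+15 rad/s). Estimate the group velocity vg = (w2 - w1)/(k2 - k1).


vg = (w2 - w1) / (k2 - k1)
= (3.9921e+15 - 3.7964e+15) / (9.9865e+07 - 9.0868e+07)
= 1.9570e+14 / 8.9970e+06
= 2.1752e+07 m/s

2.1752e+07


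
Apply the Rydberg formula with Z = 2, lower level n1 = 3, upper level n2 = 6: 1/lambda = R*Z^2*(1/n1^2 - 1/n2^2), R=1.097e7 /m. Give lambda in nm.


1/lambda = R * Z^2 * (1/n1^2 - 1/n2^2)
= 1.097e7 * 2^2 * (1/3^2 - 1/6^2)
= 1.097e7 * 4 * (0.111111 - 0.027778)
= 3.6567e+06 /m
lambda = 1 / 3.6567e+06
= 273.4731 nm

273.4731


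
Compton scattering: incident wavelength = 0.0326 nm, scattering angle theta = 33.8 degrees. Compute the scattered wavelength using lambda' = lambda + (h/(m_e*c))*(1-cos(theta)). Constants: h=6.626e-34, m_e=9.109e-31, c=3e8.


Compton wavelength: h/(m_e*c) = 2.4247e-12 m
d_lambda = 2.4247e-12 * (1 - cos(33.8 deg))
= 2.4247e-12 * 0.169016
= 4.0981e-13 m = 0.00041 nm
lambda' = 0.0326 + 0.00041
= 0.03301 nm

0.03301


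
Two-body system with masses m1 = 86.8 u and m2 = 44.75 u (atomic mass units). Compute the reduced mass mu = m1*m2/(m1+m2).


mu = m1 * m2 / (m1 + m2)
= 86.8 * 44.75 / (86.8 + 44.75)
= 3884.3 / 131.55
= 29.5272 u

29.5272


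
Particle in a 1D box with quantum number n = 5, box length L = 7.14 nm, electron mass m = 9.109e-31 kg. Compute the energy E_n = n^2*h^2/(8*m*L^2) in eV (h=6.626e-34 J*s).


E = n^2 * h^2 / (8 * m * L^2)
= 5^2 * (6.626e-34)^2 / (8 * 9.109e-31 * (7.14e-9)^2)
= 25 * 4.3904e-67 / (8 * 9.109e-31 * 5.0980e-17)
= 2.9545e-20 J
= 0.1844 eV

0.1844


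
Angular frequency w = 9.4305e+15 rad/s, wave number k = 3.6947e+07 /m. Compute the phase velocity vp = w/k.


vp = w / k
= 9.4305e+15 / 3.6947e+07
= 2.5524e+08 m/s

2.5524e+08


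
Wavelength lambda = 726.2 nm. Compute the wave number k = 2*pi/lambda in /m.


k = 2 * pi / lambda
= 6.2832 / (726.2e-9)
= 6.2832 / 7.2620e-07
= 8.6521e+06 /m

8.6521e+06


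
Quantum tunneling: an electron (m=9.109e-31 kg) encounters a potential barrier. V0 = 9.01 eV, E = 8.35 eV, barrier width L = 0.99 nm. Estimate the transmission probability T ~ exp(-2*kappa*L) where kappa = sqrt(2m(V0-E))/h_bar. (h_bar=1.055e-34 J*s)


V0 - E = 0.66 eV = 1.0573e-19 J
kappa = sqrt(2 * m * (V0-E)) / h_bar
= sqrt(2 * 9.109e-31 * 1.0573e-19) / 1.055e-34
= 4.1601e+09 /m
2*kappa*L = 2 * 4.1601e+09 * 0.99e-9
= 8.2369
T = exp(-8.2369) = 2.646910e-04

2.646910e-04


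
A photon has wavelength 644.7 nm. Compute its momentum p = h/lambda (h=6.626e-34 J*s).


p = h / lambda
= 6.626e-34 / (644.7e-9)
= 6.626e-34 / 6.4470e-07
= 1.0278e-27 kg*m/s

1.0278e-27


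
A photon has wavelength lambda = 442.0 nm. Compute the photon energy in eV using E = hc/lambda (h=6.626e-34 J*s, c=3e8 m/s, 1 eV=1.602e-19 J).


E = hc / lambda
= (6.626e-34)(3e8) / (442.0e-9)
= 1.9878e-25 / 4.4200e-07
= 4.4973e-19 J
Converting to eV: 4.4973e-19 / 1.602e-19
= 2.8073 eV

2.8073


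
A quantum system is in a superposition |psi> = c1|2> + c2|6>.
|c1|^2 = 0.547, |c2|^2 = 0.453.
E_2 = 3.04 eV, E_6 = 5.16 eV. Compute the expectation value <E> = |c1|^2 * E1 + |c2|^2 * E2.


<E> = |c1|^2 * E1 + |c2|^2 * E2
= 0.547 * 3.04 + 0.453 * 5.16
= 1.6629 + 2.3375
= 4.0004 eV

4.0004


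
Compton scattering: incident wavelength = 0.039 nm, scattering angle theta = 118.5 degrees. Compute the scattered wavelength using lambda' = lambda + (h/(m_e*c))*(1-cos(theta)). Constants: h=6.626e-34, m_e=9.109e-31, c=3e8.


Compton wavelength: h/(m_e*c) = 2.4247e-12 m
d_lambda = 2.4247e-12 * (1 - cos(118.5 deg))
= 2.4247e-12 * 1.477159
= 3.5817e-12 m = 0.003582 nm
lambda' = 0.039 + 0.003582
= 0.042582 nm

0.042582


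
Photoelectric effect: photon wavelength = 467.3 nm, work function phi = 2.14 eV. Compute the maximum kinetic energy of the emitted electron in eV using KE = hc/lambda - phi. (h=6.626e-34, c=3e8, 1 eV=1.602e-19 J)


E_photon = hc / lambda
= (6.626e-34)(3e8) / (467.3e-9)
= 4.2538e-19 J
= 2.6553 eV
KE = E_photon - phi
= 2.6553 - 2.14
= 0.5153 eV

0.5153


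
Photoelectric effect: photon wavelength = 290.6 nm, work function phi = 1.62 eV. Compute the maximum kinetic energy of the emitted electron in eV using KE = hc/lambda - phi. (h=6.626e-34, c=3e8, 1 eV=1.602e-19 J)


E_photon = hc / lambda
= (6.626e-34)(3e8) / (290.6e-9)
= 6.8403e-19 J
= 4.2699 eV
KE = E_photon - phi
= 4.2699 - 1.62
= 2.6499 eV

2.6499


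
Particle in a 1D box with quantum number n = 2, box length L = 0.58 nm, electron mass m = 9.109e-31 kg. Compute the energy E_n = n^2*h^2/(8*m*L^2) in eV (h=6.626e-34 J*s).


E = n^2 * h^2 / (8 * m * L^2)
= 2^2 * (6.626e-34)^2 / (8 * 9.109e-31 * (0.58e-9)^2)
= 4 * 4.3904e-67 / (8 * 9.109e-31 * 3.3640e-19)
= 7.1638e-19 J
= 4.4718 eV

4.4718


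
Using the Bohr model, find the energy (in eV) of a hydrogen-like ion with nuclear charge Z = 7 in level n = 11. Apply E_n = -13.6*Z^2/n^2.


E_n = -13.6 * Z^2 / n^2
= -13.6 * 7^2 / 11^2
= -13.6 * 49 / 121
= -5.5074 eV

-5.5074


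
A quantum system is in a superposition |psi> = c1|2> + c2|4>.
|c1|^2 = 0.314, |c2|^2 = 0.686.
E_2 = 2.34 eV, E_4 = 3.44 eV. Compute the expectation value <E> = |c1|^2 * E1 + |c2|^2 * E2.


<E> = |c1|^2 * E1 + |c2|^2 * E2
= 0.314 * 2.34 + 0.686 * 3.44
= 0.7348 + 2.3598
= 3.0946 eV

3.0946


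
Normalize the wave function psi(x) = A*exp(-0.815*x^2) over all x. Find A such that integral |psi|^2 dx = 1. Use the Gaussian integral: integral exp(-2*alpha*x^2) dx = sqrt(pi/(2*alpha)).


integral |psi|^2 dx = A^2 * sqrt(pi/(2*alpha)) = 1
A^2 = sqrt(2*alpha/pi)
= sqrt(2 * 0.815 / pi)
= 0.720309
A = sqrt(0.720309)
= 0.8487

0.8487


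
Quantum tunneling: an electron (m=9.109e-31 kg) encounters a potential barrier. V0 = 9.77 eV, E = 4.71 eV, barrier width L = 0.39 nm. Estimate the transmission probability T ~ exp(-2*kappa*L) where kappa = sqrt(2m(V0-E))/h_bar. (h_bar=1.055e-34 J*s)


V0 - E = 5.06 eV = 8.1061e-19 J
kappa = sqrt(2 * m * (V0-E)) / h_bar
= sqrt(2 * 9.109e-31 * 8.1061e-19) / 1.055e-34
= 1.1519e+10 /m
2*kappa*L = 2 * 1.1519e+10 * 0.39e-9
= 8.9846
T = exp(-8.9846) = 1.253244e-04

1.253244e-04


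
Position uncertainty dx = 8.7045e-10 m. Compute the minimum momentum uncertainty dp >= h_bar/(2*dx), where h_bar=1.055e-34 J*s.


dp = h_bar / (2 * dx)
= 1.055e-34 / (2 * 8.7045e-10)
= 1.055e-34 / 1.7409e-09
= 6.0601e-26 kg*m/s

6.0601e-26


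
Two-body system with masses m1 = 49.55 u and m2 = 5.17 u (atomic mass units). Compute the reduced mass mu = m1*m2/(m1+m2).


mu = m1 * m2 / (m1 + m2)
= 49.55 * 5.17 / (49.55 + 5.17)
= 256.1735 / 54.72
= 4.6815 u

4.6815


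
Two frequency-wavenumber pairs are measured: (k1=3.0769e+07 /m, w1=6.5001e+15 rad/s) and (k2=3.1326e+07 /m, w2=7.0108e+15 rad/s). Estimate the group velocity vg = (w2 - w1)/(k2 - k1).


vg = (w2 - w1) / (k2 - k1)
= (7.0108e+15 - 6.5001e+15) / (3.1326e+07 - 3.0769e+07)
= 5.1070e+14 / 5.5700e+05
= 9.1688e+08 m/s

9.1688e+08


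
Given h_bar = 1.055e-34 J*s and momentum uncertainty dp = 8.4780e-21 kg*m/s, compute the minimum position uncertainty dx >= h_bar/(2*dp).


dx = h_bar / (2 * dp)
= 1.055e-34 / (2 * 8.4780e-21)
= 1.055e-34 / 1.6956e-20
= 6.2220e-15 m

6.2220e-15


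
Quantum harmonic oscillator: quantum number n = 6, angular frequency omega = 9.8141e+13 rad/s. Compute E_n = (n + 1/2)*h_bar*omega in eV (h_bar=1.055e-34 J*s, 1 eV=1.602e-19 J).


E = (n + 1/2) * h_bar * omega
= (6 + 0.5) * 1.055e-34 * 9.8141e+13
= 6.5 * 1.0354e-20
= 6.7300e-20 J
= 0.4201 eV

0.4201


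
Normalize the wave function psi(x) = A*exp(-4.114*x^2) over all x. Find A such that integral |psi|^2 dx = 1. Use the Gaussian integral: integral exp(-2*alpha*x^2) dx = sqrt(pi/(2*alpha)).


integral |psi|^2 dx = A^2 * sqrt(pi/(2*alpha)) = 1
A^2 = sqrt(2*alpha/pi)
= sqrt(2 * 4.114 / pi)
= 1.618349
A = sqrt(1.618349)
= 1.2721

1.2721


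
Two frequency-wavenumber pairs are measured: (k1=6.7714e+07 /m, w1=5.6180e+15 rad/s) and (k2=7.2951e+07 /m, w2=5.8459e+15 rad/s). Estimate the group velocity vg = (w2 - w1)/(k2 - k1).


vg = (w2 - w1) / (k2 - k1)
= (5.8459e+15 - 5.6180e+15) / (7.2951e+07 - 6.7714e+07)
= 2.2790e+14 / 5.2370e+06
= 4.3517e+07 m/s

4.3517e+07


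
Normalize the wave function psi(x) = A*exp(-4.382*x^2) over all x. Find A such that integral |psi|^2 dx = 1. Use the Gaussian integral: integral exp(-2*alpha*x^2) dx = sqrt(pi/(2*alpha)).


integral |psi|^2 dx = A^2 * sqrt(pi/(2*alpha)) = 1
A^2 = sqrt(2*alpha/pi)
= sqrt(2 * 4.382 / pi)
= 1.67023
A = sqrt(1.67023)
= 1.2924

1.2924


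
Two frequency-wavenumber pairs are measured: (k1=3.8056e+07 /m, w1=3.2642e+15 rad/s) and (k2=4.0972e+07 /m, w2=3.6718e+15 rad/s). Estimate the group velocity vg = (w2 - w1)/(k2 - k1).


vg = (w2 - w1) / (k2 - k1)
= (3.6718e+15 - 3.2642e+15) / (4.0972e+07 - 3.8056e+07)
= 4.0760e+14 / 2.9160e+06
= 1.3978e+08 m/s

1.3978e+08


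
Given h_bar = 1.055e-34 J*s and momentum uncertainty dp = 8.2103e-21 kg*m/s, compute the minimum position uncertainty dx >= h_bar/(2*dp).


dx = h_bar / (2 * dp)
= 1.055e-34 / (2 * 8.2103e-21)
= 1.055e-34 / 1.6421e-20
= 6.4249e-15 m

6.4249e-15


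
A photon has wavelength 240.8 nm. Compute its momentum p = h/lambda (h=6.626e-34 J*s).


p = h / lambda
= 6.626e-34 / (240.8e-9)
= 6.626e-34 / 2.4080e-07
= 2.7517e-27 kg*m/s

2.7517e-27


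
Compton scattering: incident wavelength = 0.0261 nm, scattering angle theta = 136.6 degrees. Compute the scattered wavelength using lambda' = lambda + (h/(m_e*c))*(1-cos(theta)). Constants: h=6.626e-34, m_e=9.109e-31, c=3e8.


Compton wavelength: h/(m_e*c) = 2.4247e-12 m
d_lambda = 2.4247e-12 * (1 - cos(136.6 deg))
= 2.4247e-12 * 1.726575
= 4.1864e-12 m = 0.004186 nm
lambda' = 0.0261 + 0.004186
= 0.030286 nm

0.030286


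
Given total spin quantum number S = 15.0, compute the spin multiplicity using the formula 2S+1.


Spin multiplicity = 2S + 1
= 2 * 15.0 + 1
= 30.0 + 1
= 31

31


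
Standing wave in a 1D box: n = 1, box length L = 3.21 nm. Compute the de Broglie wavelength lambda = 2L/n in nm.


lambda = 2L / n
= 2 * 3.21 / 1
= 6.42 / 1
= 6.42 nm

6.42


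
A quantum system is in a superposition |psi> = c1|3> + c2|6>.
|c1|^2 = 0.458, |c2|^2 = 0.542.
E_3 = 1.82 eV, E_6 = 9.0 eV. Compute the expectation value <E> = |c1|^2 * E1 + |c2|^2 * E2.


<E> = |c1|^2 * E1 + |c2|^2 * E2
= 0.458 * 1.82 + 0.542 * 9.0
= 0.8336 + 4.878
= 5.7116 eV

5.7116


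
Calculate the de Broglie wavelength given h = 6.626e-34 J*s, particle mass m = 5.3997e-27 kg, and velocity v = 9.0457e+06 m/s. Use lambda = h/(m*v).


lambda = h / (m * v)
= 6.626e-34 / (5.3997e-27 * 9.0457e+06)
= 6.626e-34 / 4.8844e-20
= 1.3566e-14 m

1.3566e-14


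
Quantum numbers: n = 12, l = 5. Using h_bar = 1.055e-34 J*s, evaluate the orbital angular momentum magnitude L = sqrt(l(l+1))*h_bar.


L = sqrt(l*(l+1)) * h_bar
= sqrt(5 * 6) * 1.055e-34
= sqrt(30) * 1.055e-34
= 5.4772 * 1.055e-34
= 5.7785e-34 J*s

5.7785e-34


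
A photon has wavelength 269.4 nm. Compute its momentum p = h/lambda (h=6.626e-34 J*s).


p = h / lambda
= 6.626e-34 / (269.4e-9)
= 6.626e-34 / 2.6940e-07
= 2.4595e-27 kg*m/s

2.4595e-27


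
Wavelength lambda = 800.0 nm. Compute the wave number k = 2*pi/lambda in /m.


k = 2 * pi / lambda
= 6.2832 / (800.0e-9)
= 6.2832 / 8.0000e-07
= 7.8540e+06 /m

7.8540e+06


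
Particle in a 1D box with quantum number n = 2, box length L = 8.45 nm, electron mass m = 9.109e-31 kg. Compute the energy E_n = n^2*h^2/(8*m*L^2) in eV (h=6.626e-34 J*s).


E = n^2 * h^2 / (8 * m * L^2)
= 2^2 * (6.626e-34)^2 / (8 * 9.109e-31 * (8.45e-9)^2)
= 4 * 4.3904e-67 / (8 * 9.109e-31 * 7.1402e-17)
= 3.3751e-21 J
= 0.0211 eV

0.0211


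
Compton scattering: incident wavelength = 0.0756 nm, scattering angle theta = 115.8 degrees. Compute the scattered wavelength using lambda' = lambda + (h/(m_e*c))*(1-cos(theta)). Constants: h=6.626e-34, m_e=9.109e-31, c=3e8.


Compton wavelength: h/(m_e*c) = 2.4247e-12 m
d_lambda = 2.4247e-12 * (1 - cos(115.8 deg))
= 2.4247e-12 * 1.435231
= 3.4800e-12 m = 0.00348 nm
lambda' = 0.0756 + 0.00348
= 0.07908 nm

0.07908


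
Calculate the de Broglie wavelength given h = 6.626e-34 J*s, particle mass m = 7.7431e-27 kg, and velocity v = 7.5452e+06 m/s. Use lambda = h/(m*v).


lambda = h / (m * v)
= 6.626e-34 / (7.7431e-27 * 7.5452e+06)
= 6.626e-34 / 5.8423e-20
= 1.1341e-14 m

1.1341e-14


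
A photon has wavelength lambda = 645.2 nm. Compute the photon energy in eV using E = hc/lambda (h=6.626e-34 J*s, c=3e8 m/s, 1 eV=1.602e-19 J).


E = hc / lambda
= (6.626e-34)(3e8) / (645.2e-9)
= 1.9878e-25 / 6.4520e-07
= 3.0809e-19 J
Converting to eV: 3.0809e-19 / 1.602e-19
= 1.9232 eV

1.9232


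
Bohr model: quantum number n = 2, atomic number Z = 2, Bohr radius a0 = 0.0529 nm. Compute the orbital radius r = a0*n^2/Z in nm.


r = a0 * n^2 / Z
= 0.0529 * 2^2 / 2
= 0.0529 * 4 / 2
= 0.1058 nm

0.1058


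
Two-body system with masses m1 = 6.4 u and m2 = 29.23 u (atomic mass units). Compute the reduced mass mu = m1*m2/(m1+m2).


mu = m1 * m2 / (m1 + m2)
= 6.4 * 29.23 / (6.4 + 29.23)
= 187.072 / 35.63
= 5.2504 u

5.2504


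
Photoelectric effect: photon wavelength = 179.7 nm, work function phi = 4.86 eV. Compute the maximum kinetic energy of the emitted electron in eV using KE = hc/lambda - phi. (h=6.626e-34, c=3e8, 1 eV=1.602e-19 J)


E_photon = hc / lambda
= (6.626e-34)(3e8) / (179.7e-9)
= 1.1062e-18 J
= 6.905 eV
KE = E_photon - phi
= 6.905 - 4.86
= 2.045 eV

2.045


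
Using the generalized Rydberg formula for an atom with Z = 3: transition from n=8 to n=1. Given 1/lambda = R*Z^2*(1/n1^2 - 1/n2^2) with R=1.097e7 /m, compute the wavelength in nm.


1/lambda = R * Z^2 * (1/n1^2 - 1/n2^2)
= 1.097e7 * 3^2 * (1/1^2 - 1/8^2)
= 1.097e7 * 9 * (1.0 - 0.015625)
= 9.7187e+07 /m
lambda = 1 / 9.7187e+07
= 10.2894 nm

10.2894


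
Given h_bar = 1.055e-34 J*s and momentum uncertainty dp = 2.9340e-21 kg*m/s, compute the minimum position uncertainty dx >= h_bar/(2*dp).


dx = h_bar / (2 * dp)
= 1.055e-34 / (2 * 2.9340e-21)
= 1.055e-34 / 5.8680e-21
= 1.7979e-14 m

1.7979e-14


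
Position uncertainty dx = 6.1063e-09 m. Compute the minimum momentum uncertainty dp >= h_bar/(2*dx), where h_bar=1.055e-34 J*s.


dp = h_bar / (2 * dx)
= 1.055e-34 / (2 * 6.1063e-09)
= 1.055e-34 / 1.2213e-08
= 8.6386e-27 kg*m/s

8.6386e-27


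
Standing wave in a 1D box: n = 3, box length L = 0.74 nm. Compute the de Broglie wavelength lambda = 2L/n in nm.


lambda = 2L / n
= 2 * 0.74 / 3
= 1.48 / 3
= 0.4933 nm

0.4933


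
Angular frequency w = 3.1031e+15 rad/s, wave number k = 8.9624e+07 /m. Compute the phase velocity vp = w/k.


vp = w / k
= 3.1031e+15 / 8.9624e+07
= 3.4624e+07 m/s

3.4624e+07


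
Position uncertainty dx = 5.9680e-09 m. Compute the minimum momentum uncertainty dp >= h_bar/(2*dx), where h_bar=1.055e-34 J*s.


dp = h_bar / (2 * dx)
= 1.055e-34 / (2 * 5.9680e-09)
= 1.055e-34 / 1.1936e-08
= 8.8388e-27 kg*m/s

8.8388e-27


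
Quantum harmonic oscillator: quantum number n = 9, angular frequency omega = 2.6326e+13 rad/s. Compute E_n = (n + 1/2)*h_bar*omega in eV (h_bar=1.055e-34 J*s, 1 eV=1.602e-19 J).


E = (n + 1/2) * h_bar * omega
= (9 + 0.5) * 1.055e-34 * 2.6326e+13
= 9.5 * 2.7774e-21
= 2.6385e-20 J
= 0.1647 eV

0.1647


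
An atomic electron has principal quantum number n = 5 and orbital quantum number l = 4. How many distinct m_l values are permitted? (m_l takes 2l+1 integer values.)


m_l ranges from -l to +l in integer steps
So m_l goes from -4 to +4
Count = 2l + 1 = 2*4 + 1
= 9

9


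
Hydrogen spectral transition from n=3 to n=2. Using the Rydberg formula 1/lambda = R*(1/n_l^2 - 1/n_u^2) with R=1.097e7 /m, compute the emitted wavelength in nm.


1/lambda = R * (1/n_l^2 - 1/n_u^2)
= 1.097e7 * (1/2^2 - 1/3^2)
= 1.097e7 * (0.25 - 0.111111)
= 1.097e7 * 0.138889
= 1.5236e+06 /m
lambda = 1 / 1.5236e+06 = 656.3355 nm

656.3355


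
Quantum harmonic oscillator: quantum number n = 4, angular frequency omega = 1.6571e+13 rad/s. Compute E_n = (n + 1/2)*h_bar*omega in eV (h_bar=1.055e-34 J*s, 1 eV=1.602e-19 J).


E = (n + 1/2) * h_bar * omega
= (4 + 0.5) * 1.055e-34 * 1.6571e+13
= 4.5 * 1.7482e-21
= 7.8671e-21 J
= 0.0491 eV

0.0491


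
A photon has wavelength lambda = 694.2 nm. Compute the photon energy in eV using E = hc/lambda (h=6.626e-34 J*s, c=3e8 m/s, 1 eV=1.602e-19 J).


E = hc / lambda
= (6.626e-34)(3e8) / (694.2e-9)
= 1.9878e-25 / 6.9420e-07
= 2.8634e-19 J
Converting to eV: 2.8634e-19 / 1.602e-19
= 1.7874 eV

1.7874


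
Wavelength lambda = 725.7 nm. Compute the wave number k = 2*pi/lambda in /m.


k = 2 * pi / lambda
= 6.2832 / (725.7e-9)
= 6.2832 / 7.2570e-07
= 8.6581e+06 /m

8.6581e+06


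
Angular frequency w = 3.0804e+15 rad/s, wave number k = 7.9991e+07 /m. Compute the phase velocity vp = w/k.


vp = w / k
= 3.0804e+15 / 7.9991e+07
= 3.8509e+07 m/s

3.8509e+07


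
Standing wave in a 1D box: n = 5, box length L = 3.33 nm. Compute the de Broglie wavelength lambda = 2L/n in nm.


lambda = 2L / n
= 2 * 3.33 / 5
= 6.66 / 5
= 1.332 nm

1.332


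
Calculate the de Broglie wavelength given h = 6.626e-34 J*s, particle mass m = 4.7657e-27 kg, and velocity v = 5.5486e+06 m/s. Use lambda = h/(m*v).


lambda = h / (m * v)
= 6.626e-34 / (4.7657e-27 * 5.5486e+06)
= 6.626e-34 / 2.6443e-20
= 2.5058e-14 m

2.5058e-14


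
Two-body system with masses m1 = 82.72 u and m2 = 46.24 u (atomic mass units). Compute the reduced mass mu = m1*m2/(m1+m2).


mu = m1 * m2 / (m1 + m2)
= 82.72 * 46.24 / (82.72 + 46.24)
= 3824.9728 / 128.96
= 29.6601 u

29.6601


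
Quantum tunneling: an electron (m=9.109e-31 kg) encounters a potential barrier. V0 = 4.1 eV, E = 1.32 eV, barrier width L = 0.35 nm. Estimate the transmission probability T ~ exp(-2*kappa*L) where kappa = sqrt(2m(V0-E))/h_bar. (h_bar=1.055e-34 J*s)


V0 - E = 2.78 eV = 4.4536e-19 J
kappa = sqrt(2 * m * (V0-E)) / h_bar
= sqrt(2 * 9.109e-31 * 4.4536e-19) / 1.055e-34
= 8.5379e+09 /m
2*kappa*L = 2 * 8.5379e+09 * 0.35e-9
= 5.9765
T = exp(-5.9765) = 2.537600e-03

2.537600e-03


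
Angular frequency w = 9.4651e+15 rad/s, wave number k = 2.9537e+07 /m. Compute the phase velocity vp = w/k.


vp = w / k
= 9.4651e+15 / 2.9537e+07
= 3.2045e+08 m/s

3.2045e+08


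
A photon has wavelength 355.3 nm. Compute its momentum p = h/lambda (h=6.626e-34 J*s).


p = h / lambda
= 6.626e-34 / (355.3e-9)
= 6.626e-34 / 3.5530e-07
= 1.8649e-27 kg*m/s

1.8649e-27


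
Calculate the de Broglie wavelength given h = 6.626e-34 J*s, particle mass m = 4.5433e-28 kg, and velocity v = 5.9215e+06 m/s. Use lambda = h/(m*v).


lambda = h / (m * v)
= 6.626e-34 / (4.5433e-28 * 5.9215e+06)
= 6.626e-34 / 2.6903e-21
= 2.4629e-13 m

2.4629e-13


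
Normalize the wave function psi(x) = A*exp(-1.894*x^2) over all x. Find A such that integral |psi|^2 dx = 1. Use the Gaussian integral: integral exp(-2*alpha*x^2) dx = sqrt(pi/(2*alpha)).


integral |psi|^2 dx = A^2 * sqrt(pi/(2*alpha)) = 1
A^2 = sqrt(2*alpha/pi)
= sqrt(2 * 1.894 / pi)
= 1.09807
A = sqrt(1.09807)
= 1.0479

1.0479


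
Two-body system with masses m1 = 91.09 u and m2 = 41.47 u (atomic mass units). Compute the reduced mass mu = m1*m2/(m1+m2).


mu = m1 * m2 / (m1 + m2)
= 91.09 * 41.47 / (91.09 + 41.47)
= 3777.5023 / 132.56
= 28.4965 u

28.4965


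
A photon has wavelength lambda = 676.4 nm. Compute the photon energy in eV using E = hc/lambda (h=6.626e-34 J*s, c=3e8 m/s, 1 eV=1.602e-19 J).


E = hc / lambda
= (6.626e-34)(3e8) / (676.4e-9)
= 1.9878e-25 / 6.7640e-07
= 2.9388e-19 J
Converting to eV: 2.9388e-19 / 1.602e-19
= 1.8345 eV

1.8345


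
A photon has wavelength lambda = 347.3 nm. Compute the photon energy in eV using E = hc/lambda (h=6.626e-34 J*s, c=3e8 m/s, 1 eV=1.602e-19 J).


E = hc / lambda
= (6.626e-34)(3e8) / (347.3e-9)
= 1.9878e-25 / 3.4730e-07
= 5.7236e-19 J
Converting to eV: 5.7236e-19 / 1.602e-19
= 3.5728 eV

3.5728


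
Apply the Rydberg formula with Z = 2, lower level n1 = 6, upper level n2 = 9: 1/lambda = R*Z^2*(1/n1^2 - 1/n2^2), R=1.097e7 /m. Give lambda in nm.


1/lambda = R * Z^2 * (1/n1^2 - 1/n2^2)
= 1.097e7 * 2^2 * (1/6^2 - 1/9^2)
= 1.097e7 * 4 * (0.027778 - 0.012346)
= 6.7716e+05 /m
lambda = 1 / 6.7716e+05
= 1476.7548 nm

1476.7548


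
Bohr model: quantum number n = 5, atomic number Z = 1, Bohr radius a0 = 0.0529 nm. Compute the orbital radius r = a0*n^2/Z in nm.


r = a0 * n^2 / Z
= 0.0529 * 5^2 / 1
= 0.0529 * 25 / 1
= 1.3225 nm

1.3225


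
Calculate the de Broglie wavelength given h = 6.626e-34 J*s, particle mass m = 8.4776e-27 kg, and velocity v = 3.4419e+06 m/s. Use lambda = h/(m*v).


lambda = h / (m * v)
= 6.626e-34 / (8.4776e-27 * 3.4419e+06)
= 6.626e-34 / 2.9179e-20
= 2.2708e-14 m

2.2708e-14


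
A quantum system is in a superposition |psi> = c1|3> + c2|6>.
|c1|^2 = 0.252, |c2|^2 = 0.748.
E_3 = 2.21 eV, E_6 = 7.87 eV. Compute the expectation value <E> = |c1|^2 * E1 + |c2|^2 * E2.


<E> = |c1|^2 * E1 + |c2|^2 * E2
= 0.252 * 2.21 + 0.748 * 7.87
= 0.5569 + 5.8868
= 6.4437 eV

6.4437


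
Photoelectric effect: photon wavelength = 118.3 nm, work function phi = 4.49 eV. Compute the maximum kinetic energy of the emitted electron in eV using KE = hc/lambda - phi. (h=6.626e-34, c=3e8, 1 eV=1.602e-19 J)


E_photon = hc / lambda
= (6.626e-34)(3e8) / (118.3e-9)
= 1.6803e-18 J
= 10.4888 eV
KE = E_photon - phi
= 10.4888 - 4.49
= 5.9988 eV

5.9988


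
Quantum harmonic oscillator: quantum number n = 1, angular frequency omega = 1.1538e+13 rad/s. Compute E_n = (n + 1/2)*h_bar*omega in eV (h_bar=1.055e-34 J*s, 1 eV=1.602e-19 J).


E = (n + 1/2) * h_bar * omega
= (1 + 0.5) * 1.055e-34 * 1.1538e+13
= 1.5 * 1.2173e-21
= 1.8259e-21 J
= 0.0114 eV

0.0114


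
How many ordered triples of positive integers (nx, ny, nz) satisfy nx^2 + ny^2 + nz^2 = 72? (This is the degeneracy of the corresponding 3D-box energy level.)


Enumerate all (nx, ny, nz) with nx^2 + ny^2 + nz^2 = 72:
(2,2,8)
(2,8,2)
(8,2,2)
Total degeneracy = 3

3


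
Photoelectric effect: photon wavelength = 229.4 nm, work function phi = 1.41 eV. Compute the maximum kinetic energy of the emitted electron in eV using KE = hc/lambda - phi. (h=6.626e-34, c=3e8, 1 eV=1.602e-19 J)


E_photon = hc / lambda
= (6.626e-34)(3e8) / (229.4e-9)
= 8.6652e-19 J
= 5.409 eV
KE = E_photon - phi
= 5.409 - 1.41
= 3.999 eV

3.999


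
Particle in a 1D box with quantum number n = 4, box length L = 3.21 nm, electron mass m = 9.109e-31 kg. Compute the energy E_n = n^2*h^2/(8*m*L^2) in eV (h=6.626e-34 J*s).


E = n^2 * h^2 / (8 * m * L^2)
= 4^2 * (6.626e-34)^2 / (8 * 9.109e-31 * (3.21e-9)^2)
= 16 * 4.3904e-67 / (8 * 9.109e-31 * 1.0304e-17)
= 9.3552e-20 J
= 0.584 eV

0.584


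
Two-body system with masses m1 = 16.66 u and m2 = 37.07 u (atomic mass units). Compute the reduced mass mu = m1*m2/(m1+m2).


mu = m1 * m2 / (m1 + m2)
= 16.66 * 37.07 / (16.66 + 37.07)
= 617.5862 / 53.73
= 11.4943 u

11.4943


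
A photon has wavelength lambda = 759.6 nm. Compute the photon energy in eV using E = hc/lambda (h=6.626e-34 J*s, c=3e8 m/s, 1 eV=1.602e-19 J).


E = hc / lambda
= (6.626e-34)(3e8) / (759.6e-9)
= 1.9878e-25 / 7.5960e-07
= 2.6169e-19 J
Converting to eV: 2.6169e-19 / 1.602e-19
= 1.6335 eV

1.6335


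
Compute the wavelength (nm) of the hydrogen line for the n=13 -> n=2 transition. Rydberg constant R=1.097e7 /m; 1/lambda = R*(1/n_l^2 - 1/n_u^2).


1/lambda = R * (1/n_l^2 - 1/n_u^2)
= 1.097e7 * (1/2^2 - 1/13^2)
= 1.097e7 * (0.25 - 0.005917)
= 1.097e7 * 0.244083
= 2.6776e+06 /m
lambda = 1 / 2.6776e+06 = 373.4703 nm

373.4703


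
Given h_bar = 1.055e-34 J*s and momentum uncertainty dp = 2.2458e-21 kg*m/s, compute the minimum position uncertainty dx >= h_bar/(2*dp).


dx = h_bar / (2 * dp)
= 1.055e-34 / (2 * 2.2458e-21)
= 1.055e-34 / 4.4916e-21
= 2.3488e-14 m

2.3488e-14


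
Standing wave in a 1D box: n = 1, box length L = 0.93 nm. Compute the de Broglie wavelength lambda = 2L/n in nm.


lambda = 2L / n
= 2 * 0.93 / 1
= 1.86 / 1
= 1.86 nm

1.86


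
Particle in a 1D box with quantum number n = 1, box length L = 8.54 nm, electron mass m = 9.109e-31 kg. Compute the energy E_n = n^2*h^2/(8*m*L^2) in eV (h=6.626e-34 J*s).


E = n^2 * h^2 / (8 * m * L^2)
= 1^2 * (6.626e-34)^2 / (8 * 9.109e-31 * (8.54e-9)^2)
= 1 * 4.3904e-67 / (8 * 9.109e-31 * 7.2932e-17)
= 8.2609e-22 J
= 0.0052 eV

0.0052


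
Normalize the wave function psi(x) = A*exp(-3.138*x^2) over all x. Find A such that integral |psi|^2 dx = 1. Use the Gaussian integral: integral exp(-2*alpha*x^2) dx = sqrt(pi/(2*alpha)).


integral |psi|^2 dx = A^2 * sqrt(pi/(2*alpha)) = 1
A^2 = sqrt(2*alpha/pi)
= sqrt(2 * 3.138 / pi)
= 1.413405
A = sqrt(1.413405)
= 1.1889

1.1889


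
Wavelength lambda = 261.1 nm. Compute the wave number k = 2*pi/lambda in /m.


k = 2 * pi / lambda
= 6.2832 / (261.1e-9)
= 6.2832 / 2.6110e-07
= 2.4064e+07 /m

2.4064e+07


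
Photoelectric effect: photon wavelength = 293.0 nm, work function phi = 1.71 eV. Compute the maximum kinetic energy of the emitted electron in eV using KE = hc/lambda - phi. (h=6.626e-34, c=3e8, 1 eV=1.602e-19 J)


E_photon = hc / lambda
= (6.626e-34)(3e8) / (293.0e-9)
= 6.7843e-19 J
= 4.2349 eV
KE = E_photon - phi
= 4.2349 - 1.71
= 2.5249 eV

2.5249


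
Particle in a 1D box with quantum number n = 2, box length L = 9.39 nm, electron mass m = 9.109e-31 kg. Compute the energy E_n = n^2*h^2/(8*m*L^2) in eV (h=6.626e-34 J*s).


E = n^2 * h^2 / (8 * m * L^2)
= 2^2 * (6.626e-34)^2 / (8 * 9.109e-31 * (9.39e-9)^2)
= 4 * 4.3904e-67 / (8 * 9.109e-31 * 8.8172e-17)
= 2.7332e-21 J
= 0.0171 eV

0.0171


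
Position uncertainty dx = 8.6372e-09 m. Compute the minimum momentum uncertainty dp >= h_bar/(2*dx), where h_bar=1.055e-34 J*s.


dp = h_bar / (2 * dx)
= 1.055e-34 / (2 * 8.6372e-09)
= 1.055e-34 / 1.7274e-08
= 6.1073e-27 kg*m/s

6.1073e-27


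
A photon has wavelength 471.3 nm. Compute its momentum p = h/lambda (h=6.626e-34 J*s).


p = h / lambda
= 6.626e-34 / (471.3e-9)
= 6.626e-34 / 4.7130e-07
= 1.4059e-27 kg*m/s

1.4059e-27


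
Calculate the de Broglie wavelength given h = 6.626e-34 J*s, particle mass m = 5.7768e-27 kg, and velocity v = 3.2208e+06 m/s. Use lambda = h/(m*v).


lambda = h / (m * v)
= 6.626e-34 / (5.7768e-27 * 3.2208e+06)
= 6.626e-34 / 1.8606e-20
= 3.5612e-14 m

3.5612e-14


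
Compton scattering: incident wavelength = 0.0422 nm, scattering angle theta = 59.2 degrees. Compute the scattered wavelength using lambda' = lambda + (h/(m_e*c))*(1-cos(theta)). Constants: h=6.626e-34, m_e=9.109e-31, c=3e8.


Compton wavelength: h/(m_e*c) = 2.4247e-12 m
d_lambda = 2.4247e-12 * (1 - cos(59.2 deg))
= 2.4247e-12 * 0.487957
= 1.1832e-12 m = 0.001183 nm
lambda' = 0.0422 + 0.001183
= 0.043383 nm

0.043383


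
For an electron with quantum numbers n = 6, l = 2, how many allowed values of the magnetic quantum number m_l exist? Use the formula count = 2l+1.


m_l ranges from -l to +l in integer steps
So m_l goes from -2 to +2
Count = 2l + 1 = 2*2 + 1
= 5

5


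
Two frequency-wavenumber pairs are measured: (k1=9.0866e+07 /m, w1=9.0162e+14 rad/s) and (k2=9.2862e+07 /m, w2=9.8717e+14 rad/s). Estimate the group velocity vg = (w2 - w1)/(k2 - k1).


vg = (w2 - w1) / (k2 - k1)
= (9.8717e+14 - 9.0162e+14) / (9.2862e+07 - 9.0866e+07)
= 8.5550e+13 / 1.9960e+06
= 4.2861e+07 m/s

4.2861e+07


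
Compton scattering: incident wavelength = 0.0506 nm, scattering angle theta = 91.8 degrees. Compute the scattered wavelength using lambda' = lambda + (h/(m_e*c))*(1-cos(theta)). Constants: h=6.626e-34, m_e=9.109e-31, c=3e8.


Compton wavelength: h/(m_e*c) = 2.4247e-12 m
d_lambda = 2.4247e-12 * (1 - cos(91.8 deg))
= 2.4247e-12 * 1.031411
= 2.5009e-12 m = 0.002501 nm
lambda' = 0.0506 + 0.002501
= 0.053101 nm

0.053101


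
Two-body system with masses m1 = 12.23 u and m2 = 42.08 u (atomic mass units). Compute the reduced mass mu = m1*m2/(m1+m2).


mu = m1 * m2 / (m1 + m2)
= 12.23 * 42.08 / (12.23 + 42.08)
= 514.6384 / 54.31
= 9.4759 u

9.4759


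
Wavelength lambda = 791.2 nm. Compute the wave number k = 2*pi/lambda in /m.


k = 2 * pi / lambda
= 6.2832 / (791.2e-9)
= 6.2832 / 7.9120e-07
= 7.9413e+06 /m

7.9413e+06


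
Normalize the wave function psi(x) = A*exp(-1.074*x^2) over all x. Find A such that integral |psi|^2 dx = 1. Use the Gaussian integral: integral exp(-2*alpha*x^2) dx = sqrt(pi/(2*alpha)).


integral |psi|^2 dx = A^2 * sqrt(pi/(2*alpha)) = 1
A^2 = sqrt(2*alpha/pi)
= sqrt(2 * 1.074 / pi)
= 0.826879
A = sqrt(0.826879)
= 0.9093

0.9093


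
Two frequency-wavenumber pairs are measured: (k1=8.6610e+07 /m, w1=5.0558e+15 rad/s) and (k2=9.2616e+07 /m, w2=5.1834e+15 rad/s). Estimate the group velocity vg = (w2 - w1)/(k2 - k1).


vg = (w2 - w1) / (k2 - k1)
= (5.1834e+15 - 5.0558e+15) / (9.2616e+07 - 8.6610e+07)
= 1.2760e+14 / 6.0060e+06
= 2.1245e+07 m/s

2.1245e+07


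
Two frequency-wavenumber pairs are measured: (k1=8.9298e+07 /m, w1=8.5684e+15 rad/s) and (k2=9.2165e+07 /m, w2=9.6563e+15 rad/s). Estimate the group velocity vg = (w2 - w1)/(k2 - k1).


vg = (w2 - w1) / (k2 - k1)
= (9.6563e+15 - 8.5684e+15) / (9.2165e+07 - 8.9298e+07)
= 1.0879e+15 / 2.8670e+06
= 3.7946e+08 m/s

3.7946e+08


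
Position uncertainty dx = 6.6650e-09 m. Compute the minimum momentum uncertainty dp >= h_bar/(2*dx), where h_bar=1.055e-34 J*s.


dp = h_bar / (2 * dx)
= 1.055e-34 / (2 * 6.6650e-09)
= 1.055e-34 / 1.3330e-08
= 7.9145e-27 kg*m/s

7.9145e-27


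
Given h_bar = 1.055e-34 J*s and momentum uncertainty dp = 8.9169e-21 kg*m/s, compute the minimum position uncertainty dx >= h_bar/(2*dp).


dx = h_bar / (2 * dp)
= 1.055e-34 / (2 * 8.9169e-21)
= 1.055e-34 / 1.7834e-20
= 5.9157e-15 m

5.9157e-15


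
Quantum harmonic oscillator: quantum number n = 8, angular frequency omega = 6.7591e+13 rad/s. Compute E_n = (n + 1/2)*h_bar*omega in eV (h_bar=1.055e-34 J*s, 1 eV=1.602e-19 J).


E = (n + 1/2) * h_bar * omega
= (8 + 0.5) * 1.055e-34 * 6.7591e+13
= 8.5 * 7.1309e-21
= 6.0612e-20 J
= 0.3784 eV

0.3784


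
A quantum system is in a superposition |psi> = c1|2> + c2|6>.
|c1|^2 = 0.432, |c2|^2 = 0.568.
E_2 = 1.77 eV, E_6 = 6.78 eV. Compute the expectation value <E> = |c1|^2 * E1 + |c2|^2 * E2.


<E> = |c1|^2 * E1 + |c2|^2 * E2
= 0.432 * 1.77 + 0.568 * 6.78
= 0.7646 + 3.851
= 4.6157 eV

4.6157


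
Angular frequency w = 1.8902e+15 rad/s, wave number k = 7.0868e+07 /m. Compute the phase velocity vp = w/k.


vp = w / k
= 1.8902e+15 / 7.0868e+07
= 2.6672e+07 m/s

2.6672e+07


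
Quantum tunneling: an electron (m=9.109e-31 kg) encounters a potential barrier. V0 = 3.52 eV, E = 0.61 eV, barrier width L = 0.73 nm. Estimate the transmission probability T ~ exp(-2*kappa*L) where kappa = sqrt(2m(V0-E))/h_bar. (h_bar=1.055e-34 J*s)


V0 - E = 2.91 eV = 4.6618e-19 J
kappa = sqrt(2 * m * (V0-E)) / h_bar
= sqrt(2 * 9.109e-31 * 4.6618e-19) / 1.055e-34
= 8.7353e+09 /m
2*kappa*L = 2 * 8.7353e+09 * 0.73e-9
= 12.7535
T = exp(-12.7535) = 2.892256e-06

2.892256e-06


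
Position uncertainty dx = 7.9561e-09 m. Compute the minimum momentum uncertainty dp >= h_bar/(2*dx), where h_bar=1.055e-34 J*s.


dp = h_bar / (2 * dx)
= 1.055e-34 / (2 * 7.9561e-09)
= 1.055e-34 / 1.5912e-08
= 6.6301e-27 kg*m/s

6.6301e-27
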